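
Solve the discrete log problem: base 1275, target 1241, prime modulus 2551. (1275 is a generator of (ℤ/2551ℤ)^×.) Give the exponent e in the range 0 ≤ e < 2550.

Baby-step giant-step with m = ceil(sqrt(2550)) = 51.
Baby table (1275^j mod 2551 for j=0..50):
  0:1  1:1275  2:638  3:2232  4:1435  5:558  6:2272  7:1415
  8:568  9:2267  10:142  11:2480  12:1311  13:620  14:2241  15:155
  16:1198  17:1952  18:1575  19:488  20:2307  21:122  22:2490  23:1306
  24:1898  25:1602  26:1750  27:1676  28:1713  29:419  30:1066  31:2018
  32:1542  33:1780  34:1661  35:445  36:1053  37:749  38:901  39:825
  40:863  41:844  42:2129  43:211  44:1170  45:1966  46:1568  47:1767
  48:392  49:2355  50:98
Giant step factor: 1275^(-51) ≡ 1718 (mod 2551).
Scan 1241·1718^i mod 2551 for i = 0, 1, …:
  i=0: 1241   i=1: 1953   i=2: 689   i=3: 38
  i=4: 1509   i=5: 646   i=6: 143   i=7: 778
  i=8: 2431   i=9: 471     …   i=13: 916
  i=14: 2272
Match at i=14, j=6: e = 14·51 + 6 = 720.

720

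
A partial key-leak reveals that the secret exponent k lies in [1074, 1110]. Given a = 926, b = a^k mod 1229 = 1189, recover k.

1087

Compute 926^1074 mod 1229 = 483, then multiply by 926 repeatedly:
  926^1074=483  926^1075=1131  926^1076=198  926^1077=227  926^1078=43
  926^1079=490  926^1080=239  926^1081=94  926^1082=1014  926^1083=8
  926^1084=34  926^1085=759  926^1086=1075  926^1087=1189
Found 1189 at exponent 1087.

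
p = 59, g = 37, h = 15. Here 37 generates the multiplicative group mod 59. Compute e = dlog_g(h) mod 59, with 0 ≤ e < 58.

Baby-step giant-step with m = ceil(sqrt(58)) = 8.
Baby table (37^j mod 59 for j=0..7):
  0:1  1:37  2:12  3:31  4:26  5:18  6:17  7:39
Giant step factor: 37^(-8) ≡ 35 (mod 59).
Scan 15·35^i mod 59 for i = 0, 1, …:
  i=0: 15   i=1: 53   i=2: 26
Match at i=2, j=4: e = 2·8 + 4 = 20.

20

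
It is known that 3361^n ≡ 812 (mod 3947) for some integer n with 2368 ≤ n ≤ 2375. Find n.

Compute 3361^2368 mod 3947 = 3768, then multiply by 3361 repeatedly:
  3361^2368=3768  3361^2369=2272  3361^2370=2694  3361^2371=116  3361^2372=3070
  3361^2373=812
Found 812 at exponent 2373.

2373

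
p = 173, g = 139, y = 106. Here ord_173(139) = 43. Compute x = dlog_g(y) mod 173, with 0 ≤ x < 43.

30

Baby-step giant-step with m = ceil(sqrt(43)) = 7.
Baby table (139^j mod 173 for j=0..6):
  0:1  1:139  2:118  3:140  4:84  5:85  6:51
Giant step factor: 139^(-7) ≡ 43 (mod 173).
Scan 106·43^i mod 173 for i = 0, 1, …:
  i=0: 106   i=1: 60   i=2: 158   i=3: 47
  i=4: 118
Match at i=4, j=2: x = 4·7 + 2 = 30.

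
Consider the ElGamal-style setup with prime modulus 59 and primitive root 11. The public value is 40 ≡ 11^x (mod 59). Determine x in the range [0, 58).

5

Successive powers of 11 modulo 59:
  11^0=1  11^1=11  11^2=3  11^3=33  11^4=9  11^5=40
So 11^5 ≡ 40 (mod 59), giving x = 5.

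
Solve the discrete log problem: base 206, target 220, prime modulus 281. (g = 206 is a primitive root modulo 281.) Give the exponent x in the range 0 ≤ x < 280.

119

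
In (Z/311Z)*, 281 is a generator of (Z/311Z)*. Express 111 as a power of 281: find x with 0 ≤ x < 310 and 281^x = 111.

Baby-step giant-step with m = ceil(sqrt(310)) = 18.
Baby table (281^j mod 311 for j=0..17):
  0:1  1:281  2:278  3:57  4:156  5:296  6:139  7:184
  8:78  9:148  10:225  11:92  12:39  13:74  14:268  15:46
  16:175  17:37
Giant step factor: 281^(-18) ≡ 188 (mod 311).
Scan 111·188^i mod 311 for i = 0, 1, …:
  i=0: 111   i=1: 31   i=2: 230   i=3: 11
  i=4: 202   i=5: 34   i=6: 172   i=7: 303
  i=8: 51   i=9: 258     …   i=13: 293
  i=14: 37
Match at i=14, j=17: x = 14·18 + 17 = 269.

269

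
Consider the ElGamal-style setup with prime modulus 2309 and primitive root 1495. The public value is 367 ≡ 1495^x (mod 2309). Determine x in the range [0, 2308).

1846

Baby-step giant-step with m = ceil(sqrt(2308)) = 49.
Baby table (1495^j mod 2309 for j=0..48):
  0:1  1:1495  2:2222  3:1548  4:642  5:1555  6:1871  7:946
  8:1162  9:822  10:502  11:65  12:197  13:1272  14:1333  15:168
  16:1788  17:1547  18:1456  19:1642  20:323  21:304  22:1916  23:1260
  24:1865  25:1212  26:1684  27:770  28:1268  29:2280  30:516  31:214
  32:1288  33:2163  34:1085  35:1157  36:274  37:937  38:1561  39:1605
  40:424  41:1214  42:56  43:596  44:2055  45:1255  46:1317  47:1647
  48:871
Giant step factor: 1495^(-49) ≡ 141 (mod 2309).
Scan 367·141^i mod 2309 for i = 0, 1, …:
  i=0: 367   i=1: 949   i=2: 2196   i=3: 230
  i=4: 104   i=5: 810   i=6: 1069   i=7: 644
  i=8: 753   i=9: 2268     …   i=36: 654
  i=37: 2163
Match at i=37, j=33: x = 37·49 + 33 = 1846.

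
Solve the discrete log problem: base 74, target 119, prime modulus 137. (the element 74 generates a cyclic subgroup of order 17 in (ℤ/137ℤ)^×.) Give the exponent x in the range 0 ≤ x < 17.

8

Successive powers of 74 modulo 137:
  74^0=1  74^1=74  74^2=133  74^3=115  74^4=16  74^5=88
  74^6=73  74^7=59  74^8=119
So 74^8 ≡ 119 (mod 137), giving x = 8.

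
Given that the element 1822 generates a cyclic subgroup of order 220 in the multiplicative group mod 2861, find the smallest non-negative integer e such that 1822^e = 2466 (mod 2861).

Baby-step giant-step with m = ceil(sqrt(220)) = 15.
Baby table (1822^j mod 2861 for j=0..14):
  0:1  1:1822  2:924  3:1260  4:1198  5:2674  6:2606  7:1733
  8:1843  9:1993  10:637  11:1909  12:2083  13:1540  14:2100
Giant step factor: 1822^(-15) ≡ 395 (mod 2861).
Scan 2466·395^i mod 2861 for i = 0, 1, …:
  i=0: 2466   i=1: 1330   i=2: 1787   i=3: 2059
  i=4: 781   i=5: 2368   i=6: 2674
Match at i=6, j=5: e = 6·15 + 5 = 95.

95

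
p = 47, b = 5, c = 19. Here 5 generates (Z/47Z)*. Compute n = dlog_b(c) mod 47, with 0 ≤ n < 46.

Baby-step giant-step with m = ceil(sqrt(46)) = 7.
Baby table (5^j mod 47 for j=0..6):
  0:1  1:5  2:25  3:31  4:14  5:23  6:21
Giant step factor: 5^(-7) ≡ 30 (mod 47).
Scan 19·30^i mod 47 for i = 0, 1, …:
  i=0: 19   i=1: 6   i=2: 39   i=3: 42
  i=4: 38   i=5: 12   i=6: 31
Match at i=6, j=3: n = 6·7 + 3 = 45.

45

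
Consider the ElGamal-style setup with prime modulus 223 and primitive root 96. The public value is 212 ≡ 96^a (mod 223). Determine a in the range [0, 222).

68

Baby-step giant-step with m = ceil(sqrt(222)) = 15.
Baby table (96^j mod 223 for j=0..14):
  0:1  1:96  2:73  3:95  4:200  5:22  6:105  7:45
  8:83  9:163  10:38  11:80  12:98  13:42  14:18
Giant step factor: 96^(-15) ≡ 219 (mod 223).
Scan 212·219^i mod 223 for i = 0, 1, …:
  i=0: 212   i=1: 44   i=2: 47   i=3: 35
  i=4: 83
Match at i=4, j=8: a = 4·15 + 8 = 68.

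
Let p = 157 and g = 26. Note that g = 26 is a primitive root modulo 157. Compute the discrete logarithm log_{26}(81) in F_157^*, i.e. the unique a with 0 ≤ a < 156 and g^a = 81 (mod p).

44

Baby-step giant-step with m = ceil(sqrt(156)) = 13.
Baby table (26^j mod 157 for j=0..12):
  0:1  1:26  2:48  3:149  4:106  5:87  6:64  7:94
  8:89  9:116  10:33  11:73  12:14
Giant step factor: 26^(-13) ≡ 22 (mod 157).
Scan 81·22^i mod 157 for i = 0, 1, …:
  i=0: 81   i=1: 55   i=2: 111   i=3: 87
Match at i=3, j=5: a = 3·13 + 5 = 44.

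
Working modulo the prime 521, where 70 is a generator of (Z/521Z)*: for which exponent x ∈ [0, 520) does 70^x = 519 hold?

138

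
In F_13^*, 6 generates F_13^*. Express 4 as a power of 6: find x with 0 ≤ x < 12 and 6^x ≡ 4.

10

Successive powers of 6 modulo 13:
  6^0=1  6^1=6  6^2=10  6^3=8  6^4=9  6^5=2
  6^6=12  6^7=7  6^8=3  6^9=5  6^10=4
So 6^10 ≡ 4 (mod 13), giving x = 10.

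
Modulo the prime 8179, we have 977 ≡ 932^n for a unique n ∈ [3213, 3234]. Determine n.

3223

Compute 932^3213 mod 8179 = 1004, then multiply by 932 repeatedly:
  932^3213=1004  932^3214=3322  932^3215=4442  932^3216=1370  932^3217=916
  932^3218=3096  932^3219=6464  932^3220=4704  932^3221=184  932^3222=7908
  932^3223=977
Found 977 at exponent 3223.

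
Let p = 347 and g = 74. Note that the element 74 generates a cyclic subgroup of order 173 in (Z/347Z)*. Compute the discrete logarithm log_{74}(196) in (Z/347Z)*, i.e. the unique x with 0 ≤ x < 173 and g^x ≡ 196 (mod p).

155

Baby-step giant-step with m = ceil(sqrt(173)) = 14.
Baby table (74^j mod 347 for j=0..13):
  0:1  1:74  2:271  3:275  4:224  5:267  6:326  7:181
  8:208  9:124  10:154  11:292  12:94  13:16
Giant step factor: 74^(-14) ≡ 182 (mod 347).
Scan 196·182^i mod 347 for i = 0, 1, …:
  i=0: 196   i=1: 278   i=2: 281   i=3: 133
  i=4: 263   i=5: 327   i=6: 177   i=7: 290
  i=8: 36   i=9: 306   i=10: 172   i=11: 74
Match at i=11, j=1: x = 11·14 + 1 = 155.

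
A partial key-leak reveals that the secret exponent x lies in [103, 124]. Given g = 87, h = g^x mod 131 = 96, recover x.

119

Compute 87^103 mod 131 = 88, then multiply by 87 repeatedly:
  87^103=88  87^104=58  87^105=68  87^106=21  87^107=124
  87^108=46  87^109=72  87^110=107  87^111=8  87^112=41
  87^113=30  87^114=121  87^115=47  87^116=28  87^117=78
  87^118=105  87^119=96
Found 96 at exponent 119.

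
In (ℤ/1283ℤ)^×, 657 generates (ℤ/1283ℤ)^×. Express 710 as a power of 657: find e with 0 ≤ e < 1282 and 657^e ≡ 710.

Baby-step giant-step with m = ceil(sqrt(1282)) = 36.
Baby table (657^j mod 1283 for j=0..35):
  0:1  1:657  2:561  3:356  4:386  5:851  6:1002  7:135
  8:168  9:38  10:589  11:790  12:698  13:555  14:263  15:869
  16:1281  17:1252  18:161  19:571  20:511  21:864  22:562  23:1013
  24:947  25:1207  26:105  27:986  28:1170  29:173  30:757  31:828
  32:4  33:62  34:961  35:141
Giant step factor: 657^(-36) ≡ 875 (mod 1283).
Scan 710·875^i mod 1283 for i = 0, 1, …:
  i=0: 710   i=1: 278   i=2: 763   i=3: 465
  i=4: 164   i=5: 1087   i=6: 422   i=7: 1029
  i=8: 992   i=9: 692   i=10: 1207
Match at i=10, j=25: e = 10·36 + 25 = 385.

385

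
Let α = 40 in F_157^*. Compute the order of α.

39

The order of 40 must divide p − 1 = 156 = 2^2 · 3 · 13.
Divisors: 1, 2, 3, 4, 6, 12, 13, 26, 39, 52, 78, 156.
Check each in increasing order: 40^1 ≡ 40;  40^2 ≡ 30;  40^3 ≡ 101;  40^4 ≡ 115;  40^6 ≡ 153;  40^12 ≡ 16;  40^13 ≡ 12;  40^26 ≡ 144;  40^39 ≡ 1.
Smallest exponent giving 1 is 39.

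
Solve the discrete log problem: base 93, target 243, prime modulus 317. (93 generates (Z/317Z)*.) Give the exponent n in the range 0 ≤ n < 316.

Baby-step giant-step with m = ceil(sqrt(316)) = 18.
Baby table (93^j mod 317 for j=0..17):
  0:1  1:93  2:90  3:128  4:175  5:108  6:217  7:210
  8:193  9:197  10:252  11:295  12:173  13:239  14:37  15:271
  16:160  17:298
Giant step factor: 93^(-18) ≡ 263 (mod 317).
Scan 243·263^i mod 317 for i = 0, 1, …:
  i=0: 243   i=1: 192   i=2: 93
Match at i=2, j=1: n = 2·18 + 1 = 37.

37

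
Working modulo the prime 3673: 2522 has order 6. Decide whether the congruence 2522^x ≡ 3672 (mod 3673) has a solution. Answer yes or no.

yes

⟨2522⟩ has order 6; its elements mod 3673 are {1, 1151, 1152, 2521, 2522, 3672}.
3672 is in this set.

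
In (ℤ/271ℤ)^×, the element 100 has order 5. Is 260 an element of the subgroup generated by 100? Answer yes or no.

no

⟨100⟩ has order 5; its elements mod 271 are {1, 10, 100, 187, 244}.
260 is not in this set.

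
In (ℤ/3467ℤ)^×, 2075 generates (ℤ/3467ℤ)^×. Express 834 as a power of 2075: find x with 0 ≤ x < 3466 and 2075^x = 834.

3114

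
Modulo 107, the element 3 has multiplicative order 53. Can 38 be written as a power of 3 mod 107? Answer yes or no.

no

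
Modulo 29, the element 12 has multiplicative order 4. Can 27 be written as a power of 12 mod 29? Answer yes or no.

no

27 ∈ ⟨12⟩ iff 27^4 ≡ 1 (mod 29), since |⟨12⟩| = 4.
27^4 mod 29 = 16.
Since 16 ≠ 1, 27 does not lie in the subgroup.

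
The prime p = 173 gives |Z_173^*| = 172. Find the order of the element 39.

172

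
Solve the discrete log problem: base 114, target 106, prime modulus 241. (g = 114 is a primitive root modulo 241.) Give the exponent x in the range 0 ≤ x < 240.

132

Baby-step giant-step with m = ceil(sqrt(240)) = 16.
Baby table (114^j mod 241 for j=0..15):
  0:1  1:114  2:223  3:117  4:83  5:63  6:193  7:71
  8:141  9:168  10:113  11:109  12:135  13:207  14:221  15:130
Giant step factor: 114^(-16) ≡ 160 (mod 241).
Scan 106·160^i mod 241 for i = 0, 1, …:
  i=0: 106   i=1: 90   i=2: 181   i=3: 40
  i=4: 134   i=5: 232   i=6: 6   i=7: 237
  i=8: 83
Match at i=8, j=4: x = 8·16 + 4 = 132.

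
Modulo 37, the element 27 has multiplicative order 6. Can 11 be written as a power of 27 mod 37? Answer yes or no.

yes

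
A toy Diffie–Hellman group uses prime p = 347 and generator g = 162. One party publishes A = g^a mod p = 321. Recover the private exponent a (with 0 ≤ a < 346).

266

Baby-step giant-step with m = ceil(sqrt(346)) = 19.
Baby table (162^j mod 347 for j=0..18):
  0:1  1:162  2:219  3:84  4:75  5:5  6:116  7:54
  8:73  9:28  10:25  11:233  12:270  13:18  14:140  15:125
  16:124  17:309  18:90
Giant step factor: 162^(-19) ≡ 58 (mod 347).
Scan 321·58^i mod 347 for i = 0, 1, …:
  i=0: 321   i=1: 227   i=2: 327   i=3: 228
  i=4: 38   i=5: 122   i=6: 136   i=7: 254
  i=8: 158   i=9: 142     …   i=13: 6
  i=14: 1
Match at i=14, j=0: a = 14·19 + 0 = 266.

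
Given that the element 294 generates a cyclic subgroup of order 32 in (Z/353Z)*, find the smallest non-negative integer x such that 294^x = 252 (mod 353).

7

Successive powers of 294 modulo 353:
  294^0=1  294^1=294  294^2=304  294^3=67  294^4=283  294^5=247
  294^6=253  294^7=252
So 294^7 ≡ 252 (mod 353), giving x = 7.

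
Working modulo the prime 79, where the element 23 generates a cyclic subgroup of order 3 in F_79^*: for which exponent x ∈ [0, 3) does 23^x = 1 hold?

0

Successive powers of 23 modulo 79:
  23^0=1
So 23^0 ≡ 1 (mod 79), giving x = 0.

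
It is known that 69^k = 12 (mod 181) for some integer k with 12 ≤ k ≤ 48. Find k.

22

Compute 69^12 mod 181 = 29, then multiply by 69 repeatedly:
  69^12=29  69^13=10  69^14=147  69^15=7  69^16=121
  69^17=23  69^18=139  69^19=179  69^20=43  69^21=71
  69^22=12
Found 12 at exponent 22.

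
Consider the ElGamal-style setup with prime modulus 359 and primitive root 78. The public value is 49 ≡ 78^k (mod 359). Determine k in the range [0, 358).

130

Baby-step giant-step with m = ceil(sqrt(358)) = 19.
Baby table (78^j mod 359 for j=0..18):
  0:1  1:78  2:340  3:313  4:2  5:156  6:321  7:267
  8:4  9:312  10:283  11:175  12:8  13:265  14:207  15:350
  16:16  17:171  18:55
Giant step factor: 78^(-19) ≡ 339 (mod 359).
Scan 49·339^i mod 359 for i = 0, 1, …:
  i=0: 49   i=1: 97   i=2: 214   i=3: 28
  i=4: 158   i=5: 71   i=6: 16
Match at i=6, j=16: k = 6·19 + 16 = 130.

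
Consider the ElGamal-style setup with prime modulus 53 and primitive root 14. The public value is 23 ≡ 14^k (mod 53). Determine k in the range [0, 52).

Baby-step giant-step with m = ceil(sqrt(52)) = 8.
Baby table (14^j mod 53 for j=0..7):
  0:1  1:14  2:37  3:41  4:44  5:33  6:38  7:2
Giant step factor: 14^(-8) ≡ 36 (mod 53).
Scan 23·36^i mod 53 for i = 0, 1, …:
  i=0: 23   i=1: 33
Match at i=1, j=5: k = 1·8 + 5 = 13.

13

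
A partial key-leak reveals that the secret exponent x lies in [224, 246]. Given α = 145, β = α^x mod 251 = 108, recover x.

236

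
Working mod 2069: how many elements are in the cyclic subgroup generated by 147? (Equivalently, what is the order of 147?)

2068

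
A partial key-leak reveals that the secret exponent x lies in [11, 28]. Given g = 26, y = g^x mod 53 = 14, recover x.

11

Compute 26^11 mod 53 = 14, then multiply by 26 repeatedly:
  26^11=14
Found 14 at exponent 11.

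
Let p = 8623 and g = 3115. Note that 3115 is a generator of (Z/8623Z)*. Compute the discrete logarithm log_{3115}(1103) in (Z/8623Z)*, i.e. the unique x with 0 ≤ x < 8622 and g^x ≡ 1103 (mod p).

4238

Baby-step giant-step with m = ceil(sqrt(8622)) = 93.
Baby table (3115^j mod 8623 for j=0..92):
  0:1  1:3115  2:2350  3:7946  4:3780  5:4305  6:1310  7:1971
  8:89  9:1299  10:2198  11:108  12:123  13:3733  14:4491  15:2959
  16:7921  17:3512  18:5916  19:989  20:2324  21:4563  22:3041  23:4661
  24:6506  25:2140  26:521  27:1791  28:8507  29:826  30:3336  31:925
  32:1293  33:754  34:3254  35:4185  36:6922  37:4530  38:3722  39:4718
  40:2978  41:6745  42:5047  43:1676  44:3825  45:6512  46:3584  47:5998
  48:6352  49:5318  50:787  51:2573  52:4128  53:1827  54:8548  55:7819
  56:4833  57:7660  58:1059  59:4799  60:5226  61:7389  62:1948  63:6051
  64:7610  65:523  66:8021  67:4584  68:8095  69:2273  70:912  71:3913
  72:4696  73:3432  74:6783  75:2695  76:4746  77:3968  78:3561  79:3337
  80:4040  81:3643  82:77  83:7034  84:8490  85:8232  86:6501  87:3811
  88:6017  89:5176  90:6853  91:5170  92:5409
Giant step factor: 3115^(-93) ≡ 2556 (mod 8623).
Scan 1103·2556^i mod 8623 for i = 0, 1, …:
  i=0: 1103   i=1: 8170   i=2: 6237   i=3: 6468
  i=4: 1917   i=5: 1988   i=6: 2381   i=7: 6621
  i=8: 4950   i=9: 2259     …   i=44: 8229
  i=45: 1827
Match at i=45, j=53: x = 45·93 + 53 = 4238.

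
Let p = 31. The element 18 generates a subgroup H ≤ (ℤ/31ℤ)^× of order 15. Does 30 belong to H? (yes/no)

no

⟨18⟩ has order 15; its elements mod 31 are {1, 2, 4, 5, 7, 8, 9, 10, 14, 16, 18, 19, 20, 25, 28}.
30 is not in this set.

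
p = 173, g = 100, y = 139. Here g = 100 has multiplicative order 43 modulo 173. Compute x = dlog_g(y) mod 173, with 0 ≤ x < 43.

2

Baby-step giant-step with m = ceil(sqrt(43)) = 7.
Baby table (100^j mod 173 for j=0..6):
  0:1  1:100  2:139  3:60  4:118  5:36  6:140
Giant step factor: 100^(-7) ≡ 133 (mod 173).
Scan 139·133^i mod 173 for i = 0, 1, …:
  i=0: 139
Match at i=0, j=2: x = 0·7 + 2 = 2.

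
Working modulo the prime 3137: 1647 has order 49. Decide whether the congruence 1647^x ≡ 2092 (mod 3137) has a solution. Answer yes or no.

2092 ∈ ⟨1647⟩ iff 2092^49 ≡ 1 (mod 3137), since |⟨1647⟩| = 49.
2092^49 mod 3137 = 300.
Since 300 ≠ 1, 2092 does not lie in the subgroup.

no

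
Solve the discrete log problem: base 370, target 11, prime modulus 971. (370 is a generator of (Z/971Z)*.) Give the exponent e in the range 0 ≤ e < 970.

Baby-step giant-step with m = ceil(sqrt(970)) = 32.
Baby table (370^j mod 971 for j=0..31):
  0:1  1:370  2:960  3:785  4:121  5:104  6:611  7:798
  8:76  9:932  10:135  11:429  12:457  13:136  14:799  15:446
  16:921  17:920  18:550  19:561  20:747  21:626  22:522  23:882
  24:84  25:8  26:47  27:883  28:454  29:968  30:832  31:33
Giant step factor: 370^(-32) ≡ 221 (mod 971).
Scan 11·221^i mod 971 for i = 0, 1, …:
  i=0: 11   i=1: 489   i=2: 288   i=3: 533
  i=4: 302   i=5: 714   i=6: 492   i=7: 951
  i=8: 435   i=9: 6     …   i=14: 566
  i=15: 798
Match at i=15, j=7: e = 15·32 + 7 = 487.

487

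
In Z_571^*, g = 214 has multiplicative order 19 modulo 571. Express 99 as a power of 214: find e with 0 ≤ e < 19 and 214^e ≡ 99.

15

Successive powers of 214 modulo 571:
  214^0=1  214^1=214  214^2=116  214^3=271  214^4=323  214^5=31
  214^6=353  214^7=170  214^8=407  214^9=306  214^10=390  214^11=94
  214^12=131  214^13=55  214^14=350  214^15=99
So 214^15 ≡ 99 (mod 571), giving e = 15.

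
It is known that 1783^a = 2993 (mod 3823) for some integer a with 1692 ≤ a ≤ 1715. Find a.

Compute 1783^1692 mod 3823 = 1112, then multiply by 1783 repeatedly:
  1783^1692=1112  1783^1693=2382  1783^1694=3576  1783^1695=3067  1783^1696=1571
  1783^1697=2657  1783^1698=734  1783^1699=1256  1783^1700=2993
Found 2993 at exponent 1700.

1700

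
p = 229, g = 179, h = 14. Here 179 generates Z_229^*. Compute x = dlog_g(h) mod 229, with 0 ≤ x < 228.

Baby-step giant-step with m = ceil(sqrt(228)) = 16.
Baby table (179^j mod 229 for j=0..15):
  0:1  1:179  2:210  3:34  4:132  5:41  6:11  7:137
  8:20  9:145  10:78  11:222  12:121  13:133  14:220  15:221
Giant step factor: 179^(-16) ≡ 75 (mod 229).
Scan 14·75^i mod 229 for i = 0, 1, …:
  i=0: 14   i=1: 134   i=2: 203   i=3: 111
  i=4: 81   i=5: 121
Match at i=5, j=12: x = 5·16 + 12 = 92.

92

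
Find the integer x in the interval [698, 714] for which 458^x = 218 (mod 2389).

707

Compute 458^698 mod 2389 = 1812, then multiply by 458 repeatedly:
  458^698=1812  458^699=913  458^700=79  458^701=347  458^702=1252
  458^703=56  458^704=1758  458^705=71  458^706=1461  458^707=218
Found 218 at exponent 707.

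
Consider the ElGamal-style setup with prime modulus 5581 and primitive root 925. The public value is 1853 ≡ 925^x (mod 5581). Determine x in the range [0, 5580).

195

Baby-step giant-step with m = ceil(sqrt(5580)) = 75.
Baby table (925^j mod 5581 for j=0..74):
  0:1  1:925  2:1732  3:353  4:2827  5:3067  6:1827  7:4513
  8:5518  9:3116  10:2504  11:85  12:491  13:2114  14:2100  15:312
  16:3969  17:4608  18:4097  19:226  20:2553  21:762  22:1644  23:2668
  24:1098  25:5489  26:4196  27:2505  28:1010  29:2223  30:2467  31:4927
  32:3379  33:215  34:3540  35:4034  36:3342  37:5057  38:847  39:2135
  40:4782  41:3198  42:220  43:2584  44:1532  45:5107  46:2449  47:5020
  48:108  49:5023  50:2883  51:4638  52:3942  53:1957  54:1981  55:1857
  56:4358  57:1668  58:2544  59:3599  60:2799  61:5072  62:3560  63:210
  64:4496  65:955  66:1577  67:2084  68:2255  69:4162  70:4541  71:3513
  72:1383  73:1226  74:1107
Giant step factor: 925^(-75) ≡ 4493 (mod 5581).
Scan 1853·4493^i mod 5581 for i = 0, 1, …:
  i=0: 1853   i=1: 4258   i=2: 5107
Match at i=2, j=45: x = 2·75 + 45 = 195.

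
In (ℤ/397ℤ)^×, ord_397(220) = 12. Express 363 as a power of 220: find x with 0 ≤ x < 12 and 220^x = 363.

2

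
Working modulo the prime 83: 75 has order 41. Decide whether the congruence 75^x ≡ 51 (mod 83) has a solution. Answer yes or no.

51 ∈ ⟨75⟩ iff 51^41 ≡ 1 (mod 83), since |⟨75⟩| = 41.
51^41 mod 83 = 1.
Since 1 = 1, 51 lies in the subgroup.

yes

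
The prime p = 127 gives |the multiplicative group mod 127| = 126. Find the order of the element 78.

The order of 78 must divide p − 1 = 126 = 2 · 3^2 · 7.
Divisors: 1, 2, 3, 6, 7, 9, 14, 18, 21, 42, 63, 126.
Check each in increasing order: 78^1 ≡ 78;  78^2 ≡ 115;  78^3 ≡ 80;  78^6 ≡ 50;  78^7 ≡ 90;  78^9 ≡ 63;  78^14 ≡ 99;  78^18 ≡ 32;  78^21 ≡ 20;  78^42 ≡ 19;  78^63 ≡ 126;  78^126 ≡ 1.
Smallest exponent giving 1 is 126.

126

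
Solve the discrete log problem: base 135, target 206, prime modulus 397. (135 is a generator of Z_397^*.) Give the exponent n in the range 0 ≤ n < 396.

372

Baby-step giant-step with m = ceil(sqrt(396)) = 20.
Baby table (135^j mod 397 for j=0..19):
  0:1  1:135  2:360  3:166  4:178  5:210  6:163  7:170
  8:321  9:62  10:33  11:88  12:367  13:317  14:316  15:181
  16:218  17:52  18:271  19:61
Giant step factor: 135^(-20) ≡ 144 (mod 397).
Scan 206·144^i mod 397 for i = 0, 1, …:
  i=0: 206   i=1: 286   i=2: 293   i=3: 110
  i=4: 357   i=5: 195   i=6: 290   i=7: 75
  i=8: 81   i=9: 151     …   i=17: 281
  i=18: 367
Match at i=18, j=12: n = 18·20 + 12 = 372.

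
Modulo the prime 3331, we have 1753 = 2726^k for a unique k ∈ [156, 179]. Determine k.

Compute 2726^156 mod 3331 = 2515, then multiply by 2726 repeatedly:
  2726^156=2515  2726^157=692  2726^158=1046  2726^159=60  2726^160=341
  2726^161=217  2726^162=1955  2726^163=3061  2726^164=131  2726^165=689
  2726^166=2861  2726^167=1215  2726^168=1076  2726^169=1896  2726^170=2115
  2726^171=2860  2726^172=1820  2726^173=1461  2726^174=2141  2726^175=454
  2726^176=1803  2726^177=1753
Found 1753 at exponent 177.

177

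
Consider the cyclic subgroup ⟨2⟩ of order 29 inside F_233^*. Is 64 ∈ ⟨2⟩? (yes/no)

yes

64 ∈ ⟨2⟩ iff 64^29 ≡ 1 (mod 233), since |⟨2⟩| = 29.
64^29 mod 233 = 1.
Since 1 = 1, 64 lies in the subgroup.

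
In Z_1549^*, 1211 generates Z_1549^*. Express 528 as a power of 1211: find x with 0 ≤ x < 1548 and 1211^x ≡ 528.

Baby-step giant-step with m = ceil(sqrt(1548)) = 40.
Baby table (1211^j mod 1549 for j=0..39):
  0:1  1:1211  2:1167  3:549  4:318  5:946  6:895  7:1094
  8:439  9:322  10:1143  11:916  12:192  13:162  14:1008  15:76
  16:645  17:399  18:1450  19:933  20:642  21:1413  22:1047  23:835
  24:1237  25:124  26:1460  27:651  28:1469  29:707  30:1129  31:1001
  32:893  33:221  34:1203  35:773  36:507  37:573  38:1500  39:1072
Giant step factor: 1211^(-40) ≡ 846 (mod 1549).
Scan 528·846^i mod 1549 for i = 0, 1, …:
  i=0: 528   i=1: 576   i=2: 910   i=3: 7
  i=4: 1275   i=5: 546   i=6: 314   i=7: 765
  i=8: 1257   i=9: 808   i=10: 459   i=11: 1064
  i=12: 175   i=13: 895
Match at i=13, j=6: x = 13·40 + 6 = 526.

526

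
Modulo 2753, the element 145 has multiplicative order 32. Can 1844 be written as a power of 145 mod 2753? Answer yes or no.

no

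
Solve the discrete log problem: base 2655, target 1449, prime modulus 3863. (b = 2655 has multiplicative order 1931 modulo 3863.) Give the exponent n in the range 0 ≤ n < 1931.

Baby-step giant-step with m = ceil(sqrt(1931)) = 44.
Baby table (2655^j mod 3863 for j=0..43):
  0:1  1:2655  2:2913  3:289  4:2421  5:3586  6:2398  7:466
  8:1070  9:1545  10:3332  11:190  12:2260  13:1061  14:828  15:293
  16:1452  17:3649  18:3554  19:2424  20:3825  21:3411  22:1333  23:607
  24:714  25:2800  26:1588  27:1607  28:1833  29:3098  30:863  31:506
  32:2969  33:2175  34:3303  35:455  36:2769  37:406  38:153  39:600
  40:1444  41:1724  42:3428  43:112
Giant step factor: 2655^(-44) ≡ 849 (mod 3863).
Scan 1449·849^i mod 3863 for i = 0, 1, …:
  i=0: 1449   i=1: 1767   i=2: 1339   i=3: 1089
  i=4: 1304   i=5: 2278   i=6: 2522   i=7: 1076
  i=8: 1856   i=9: 3503     …   i=20: 2502
  i=21: 3411
Match at i=21, j=21: n = 21·44 + 21 = 945.

945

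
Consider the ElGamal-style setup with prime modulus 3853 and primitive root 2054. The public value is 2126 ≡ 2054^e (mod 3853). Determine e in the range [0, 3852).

Baby-step giant-step with m = ceil(sqrt(3852)) = 63.
Baby table (2054^j mod 3853 for j=0..62):
  0:1  1:2054  2:3734  3:2166  4:2602  5:397  6:2455  7:2846
  8:683  9:390  10:3489  11:3679  12:933  13:1441  14:710  15:1906
  16:276  17:513  18:1833  19:601  20:1494  21:1688  22:3305  23:3337
  24:3564  25:3609  26:3567  27:2065  28:3210  29:857  30:3310  31:2048
  32:2969  33:2880  34:1165  35:197  36:73  37:3528  38:2872  39:145
  40:1149  41:2010  42:1977  43:3549  44:3623  45:1499  46:399  47:2710
  48:2608  49:1162  50:1741  51:430  52:883  53:2772  54:2807  55:1490
  56:1178  57:3781  58:2379  59:862  60:2021  61:1453  62:2240
Giant step factor: 2054^(-63) ≡ 3587 (mod 3853).
Scan 2126·3587^i mod 3853 for i = 0, 1, …:
  i=0: 2126   i=1: 875   i=2: 2283   i=3: 1496
  i=4: 2776   i=5: 1360   i=6: 422   i=7: 3338
  i=8: 2135   i=9: 2334     …   i=55: 2475
  i=56: 513
Match at i=56, j=17: e = 56·63 + 17 = 3545.

3545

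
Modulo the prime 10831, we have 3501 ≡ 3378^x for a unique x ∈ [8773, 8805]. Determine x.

Compute 3378^8773 mod 10831 = 5614, then multiply by 3378 repeatedly:
  3378^8773=5614  3378^8774=9842  3378^8775=5937  3378^8776=7005  3378^8777=7986
  3378^8778=7518  3378^8779=7940  3378^8780=3764  3378^8781=10029  3378^8782=9425
  3378^8783=5341  3378^8784=8283  3378^8785=3501
Found 3501 at exponent 8785.

8785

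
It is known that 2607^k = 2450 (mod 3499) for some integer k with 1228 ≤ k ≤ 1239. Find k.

1233

Compute 2607^1228 mod 3499 = 1651, then multiply by 2607 repeatedly:
  2607^1228=1651  2607^1229=387  2607^1230=1197  2607^1231=2970  2607^1232=3002
  2607^1233=2450
Found 2450 at exponent 1233.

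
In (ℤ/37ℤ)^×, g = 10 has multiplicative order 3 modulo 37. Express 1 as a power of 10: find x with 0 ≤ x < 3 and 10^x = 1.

Successive powers of 10 modulo 37:
  10^0=1
So 10^0 ≡ 1 (mod 37), giving x = 0.

0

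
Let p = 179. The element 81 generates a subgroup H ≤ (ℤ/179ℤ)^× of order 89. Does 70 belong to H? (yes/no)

yes

70 ∈ ⟨81⟩ iff 70^89 ≡ 1 (mod 179), since |⟨81⟩| = 89.
70^89 mod 179 = 1.
Since 1 = 1, 70 lies in the subgroup.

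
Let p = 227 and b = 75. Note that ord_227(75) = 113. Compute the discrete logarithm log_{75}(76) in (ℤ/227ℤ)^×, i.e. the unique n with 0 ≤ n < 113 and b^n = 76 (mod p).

109

Baby-step giant-step with m = ceil(sqrt(113)) = 11.
Baby table (75^j mod 227 for j=0..10):
  0:1  1:75  2:177  3:109  4:3  5:225  6:77  7:100
  8:9  9:221  10:4
Giant step factor: 75^(-11) ≡ 28 (mod 227).
Scan 76·28^i mod 227 for i = 0, 1, …:
  i=0: 76   i=1: 85   i=2: 110   i=3: 129
  i=4: 207   i=5: 121   i=6: 210   i=7: 205
  i=8: 65   i=9: 4
Match at i=9, j=10: n = 9·11 + 10 = 109.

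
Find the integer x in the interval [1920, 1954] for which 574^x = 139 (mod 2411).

Compute 574^1920 mod 2411 = 1460, then multiply by 574 repeatedly:
  574^1920=1460  574^1921=1423  574^1922=1884  574^1923=1288  574^1924=1546
  574^1925=156  574^1926=337  574^1927=558  574^1928=2040  574^1929=1625
  574^1930=2104  574^1931=2196  574^1932=1962  574^1933=251  574^1934=1825
  574^1935=1176  574^1936=2355  574^1937=1610  574^1938=727  574^1939=195
  574^1940=1024  574^1941=1903  574^1942=139
Found 139 at exponent 1942.

1942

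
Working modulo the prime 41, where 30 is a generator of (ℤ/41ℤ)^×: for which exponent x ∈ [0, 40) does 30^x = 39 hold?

2

Successive powers of 30 modulo 41:
  30^0=1  30^1=30  30^2=39
So 30^2 ≡ 39 (mod 41), giving x = 2.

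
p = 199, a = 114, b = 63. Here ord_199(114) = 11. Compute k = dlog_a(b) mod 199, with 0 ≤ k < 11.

7

Successive powers of 114 modulo 199:
  114^0=1  114^1=114  114^2=61  114^3=188  114^4=139  114^5=125
  114^6=121  114^7=63
So 114^7 ≡ 63 (mod 199), giving k = 7.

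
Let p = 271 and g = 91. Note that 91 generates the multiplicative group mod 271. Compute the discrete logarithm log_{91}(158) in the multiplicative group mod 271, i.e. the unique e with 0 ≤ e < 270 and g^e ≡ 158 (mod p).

Baby-step giant-step with m = ceil(sqrt(270)) = 17.
Baby table (91^j mod 271 for j=0..16):
  0:1  1:91  2:151  3:191  4:37  5:115  6:167  7:21
  8:14  9:190  10:217  11:235  12:247  13:255  14:170  15:23
  16:196
Giant step factor: 91^(-17) ≡ 168 (mod 271).
Scan 158·168^i mod 271 for i = 0, 1, …:
  i=0: 158   i=1: 257   i=2: 87   i=3: 253
  i=4: 228   i=5: 93   i=6: 177   i=7: 197
  i=8: 34   i=9: 21
Match at i=9, j=7: e = 9·17 + 7 = 160.

160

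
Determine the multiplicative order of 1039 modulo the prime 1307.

The order of 1039 must divide p − 1 = 1306 = 2 · 653.
Divisors: 1, 2, 653, 1306.
Check each in increasing order: 1039^1 ≡ 1039;  1039^2 ≡ 1246;  1039^653 ≡ 1306;  1039^1306 ≡ 1.
Smallest exponent giving 1 is 1306.

1306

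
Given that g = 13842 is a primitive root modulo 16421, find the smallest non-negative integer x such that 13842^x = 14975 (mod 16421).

6863

Baby-step giant-step with m = ceil(sqrt(16420)) = 129.
Baby table (13842^j mod 16421 for j=0..128):
  0:1  1:13842  2:736  3:6692  4:16224  5:15433  6:2797  7:11777
  8:5967  9:14005  10:7305  11:11713  12:6813  13:16164  14:5963  15:7900
  16:4361  17:1366  18:7601  19:3695  20:11196  21:10055  22:13335  23:11030
  24:11223  25:6106  26:365  27:11083  28:5904  29:12272  30:10200  31:642
  32:2803  33:12724  34:10383  35:4894  36:6123  37:5785  38:7174  39:4721
  40:8923  41:9825  42:15349  43:5960  44:15637  45:2153  46:14132  47:8192
  48:6659  49:2805  50:7566  51:11855  52:1857  53:5729  54:3809  55:12768
  56:11854  57:4436  58:4993  59:13538  60:12965  61:12842  62:1639  63:9637
  64:7571  65:15381  66:5537  67:6347  68:2824  69:7828  70:9418  71:14058
  72:1986  73:1458  74:227  75:5723  76:2862  77:8352  78:4544  79:5618
  80:10921  81:13177  82:7987  83:9882  84:16135  85:15070  86:2977  87:7345
  88:7079  89:3411  90:4687  91:14504  92:1222  93:1294  94:12658  95:16387
  96:5581  97:7818  98:2366  99:6698  100:750  101:3428  102:10107  103:10595
  104:39  105:14366  106:12283  107:14673  108:8738  109:10731  110:10557  111:15936
  112:2819  113:4302  114:5738  115:13440  116:2971  117:6398  118:2663  119:12522
  120:5869  121:4011  122:861  123:12737  124:9698  125:14462  126:11014  127:3224
  128:10751
Giant step factor: 13842^(-129) ≡ 835 (mod 16421).
Scan 14975·835^i mod 16421 for i = 0, 1, …:
  i=0: 14975   i=1: 7744   i=2: 12787   i=3: 3495
  i=4: 11808   i=5: 7080   i=6: 240   i=7: 3348
  i=8: 4010   i=9: 14887     …   i=52: 2557
  i=53: 365
Match at i=53, j=26: x = 53·129 + 26 = 6863.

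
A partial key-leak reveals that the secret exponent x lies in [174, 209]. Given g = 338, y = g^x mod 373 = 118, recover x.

191

Compute 338^174 mod 373 = 22, then multiply by 338 repeatedly:
  338^174=22  338^175=349  338^176=94  338^177=67  338^178=266
  338^179=15  338^180=221  338^181=98  338^182=300  338^183=317
  338^184=95  338^185=32  338^186=372  338^187=35  338^188=267
  338^189=353  338^190=327  338^191=118
Found 118 at exponent 191.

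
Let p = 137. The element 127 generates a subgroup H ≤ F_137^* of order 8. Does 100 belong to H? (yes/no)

100 ∈ ⟨127⟩ iff 100^8 ≡ 1 (mod 137), since |⟨127⟩| = 8.
100^8 mod 137 = 1.
Since 1 = 1, 100 lies in the subgroup.

yes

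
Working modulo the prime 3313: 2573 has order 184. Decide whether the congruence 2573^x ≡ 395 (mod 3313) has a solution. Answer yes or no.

395 ∈ ⟨2573⟩ iff 395^184 ≡ 1 (mod 3313), since |⟨2573⟩| = 184.
395^184 mod 3313 = 1.
Since 1 = 1, 395 lies in the subgroup.

yes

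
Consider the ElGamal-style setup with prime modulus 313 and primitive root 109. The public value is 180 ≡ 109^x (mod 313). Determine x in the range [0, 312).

207

Baby-step giant-step with m = ceil(sqrt(312)) = 18.
Baby table (109^j mod 313 for j=0..17):
  0:1  1:109  2:300  3:148  4:169  5:267  6:307  7:285
  8:78  9:51  10:238  11:276  12:36  13:168  14:158  15:7
  16:137  17:222
Giant step factor: 109^(-18) ≡ 71 (mod 313).
Scan 180·71^i mod 313 for i = 0, 1, …:
  i=0: 180   i=1: 260   i=2: 306   i=3: 129
  i=4: 82   i=5: 188   i=6: 202   i=7: 257
  i=8: 93   i=9: 30   i=10: 252   i=11: 51
Match at i=11, j=9: x = 11·18 + 9 = 207.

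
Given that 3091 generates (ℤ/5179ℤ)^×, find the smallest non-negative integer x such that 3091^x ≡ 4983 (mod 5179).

Baby-step giant-step with m = ceil(sqrt(5178)) = 72.
Baby table (3091^j mod 5179 for j=0..71):
  0:1  1:3091  2:4205  3:3544  4:919  5:2537  6:861  7:4524
  8:384  9:953  10:4051  11:3998  12:724  13:556  14:4347  15:2251
  16:2444  17:3422  18:1884  19:2248  20:3529  21:1165  22:1610  23:4670
  24:1097  25:3761  26:3575  27:3518  28:3417  29:1966  30:1939  31:1346
  32:1749  33:4462  34:365  35:4372  36:1841  37:3989  38:3979  39:4143
  40:3525  41:4338  42:327  43:852  44:2600  45:3971  46:131  47:959
  48:1881  49:3333  50:1272  51:891  52:4032  53:2238  54:3693  55:547
  56:2423  57:659  58:1622  59:330  60:4946  61:4857  62:4245  63:2888
  64:3391  65:4464  66:1368  67:2424  68:3750  69:648  70:3874  71:686
Giant step factor: 3091^(-72) ≡ 809 (mod 5179).
Scan 4983·809^i mod 5179 for i = 0, 1, …:
  i=0: 4983   i=1: 1985   i=2: 375   i=3: 2993
  i=4: 2744   i=5: 3284   i=6: 5108   i=7: 4709
  i=8: 3016   i=9: 635     …   i=26: 737
  i=27: 648
Match at i=27, j=69: x = 27·72 + 69 = 2013.

2013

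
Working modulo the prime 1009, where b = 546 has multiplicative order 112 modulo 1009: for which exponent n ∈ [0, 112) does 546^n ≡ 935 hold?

96

Baby-step giant-step with m = ceil(sqrt(112)) = 11.
Baby table (546^j mod 1009 for j=0..10):
  0:1  1:546  2:461  3:465  4:631  5:457  6:299  7:805
  8:615  9:802  10:995
Giant step factor: 546^(-11) ≡ 488 (mod 1009).
Scan 935·488^i mod 1009 for i = 0, 1, …:
  i=0: 935   i=1: 212   i=2: 538   i=3: 204
  i=4: 670   i=5: 44   i=6: 283   i=7: 880
  i=8: 615
Match at i=8, j=8: n = 8·11 + 8 = 96.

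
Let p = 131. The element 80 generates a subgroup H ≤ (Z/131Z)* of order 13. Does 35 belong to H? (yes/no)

no

35 ∈ ⟨80⟩ iff 35^13 ≡ 1 (mod 131), since |⟨80⟩| = 13.
35^13 mod 131 = 53.
Since 53 ≠ 1, 35 does not lie in the subgroup.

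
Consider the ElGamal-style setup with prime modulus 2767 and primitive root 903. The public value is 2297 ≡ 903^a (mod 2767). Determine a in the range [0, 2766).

2290

Baby-step giant-step with m = ceil(sqrt(2766)) = 53.
Baby table (903^j mod 2767 for j=0..52):
  0:1  1:903  2:1911  3:1792  4:2248  5:1733  6:1544  7:2431
  8:962  9:2615  10:1094  11:63  12:1549  13:1412  14:2216  15:507
  16:1266  17:427  18:968  19:2499  20:1492  21:2514  22:1202  23:742
  24:412  25:1258  26:1504  27:2282  28:1998  29:110  30:2485  31:2685
  32:663  33:1017  34:2474  35:1053  36:1778  37:674  38:2649  39:1359
  40:1396  41:1603  42:368  43:264  44:430  45:910  46:2698  47:1334
  48:957  49:867  50:2607  51:2171  52:1377
Giant step factor: 903^(-53) ≡ 1967 (mod 2767).
Scan 2297·1967^i mod 2767 for i = 0, 1, …:
  i=0: 2297   i=1: 2455   i=2: 570   i=3: 555
  i=4: 1487   i=5: 210   i=6: 787   i=7: 1276
  i=8: 223   i=9: 1455     …   i=42: 2383
  i=43: 63
Match at i=43, j=11: a = 43·53 + 11 = 2290.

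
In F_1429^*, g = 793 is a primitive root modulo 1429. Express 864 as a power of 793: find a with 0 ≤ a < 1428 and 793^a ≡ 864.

959

Baby-step giant-step with m = ceil(sqrt(1428)) = 38.
Baby table (793^j mod 1429 for j=0..37):
  0:1  1:793  2:89  3:556  4:776  5:898  6:472  7:1327
  8:567  9:925  10:448  11:872  12:1289  13:442  14:401  15:755
  16:1393  17:32  18:1083  19:1419  20:644  21:539  22:156  23:814
  24:1023  25:996  26:1020  27:46  28:753  29:1236  30:1283  31:1400
  32:1296  33:277  34:1024  35:360  36:1109  37:602
Giant step factor: 793^(-38) ≡ 443 (mod 1429).
Scan 864·443^i mod 1429 for i = 0, 1, …:
  i=0: 864   i=1: 1209   i=2: 1141   i=3: 1026
  i=4: 96   i=5: 1087   i=6: 1397   i=7: 114
  i=8: 487   i=9: 1391     …   i=24: 1044
  i=25: 925
Match at i=25, j=9: a = 25·38 + 9 = 959.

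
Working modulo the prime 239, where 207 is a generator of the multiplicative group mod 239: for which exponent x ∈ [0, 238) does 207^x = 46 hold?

101

Baby-step giant-step with m = ceil(sqrt(238)) = 16.
Baby table (207^j mod 239 for j=0..15):
  0:1  1:207  2:68  3:214  4:83  5:212  6:147  7:76
  8:197  9:149  10:12  11:94  12:99  13:178  14:40  15:154
Giant step factor: 207^(-16) ≡ 218 (mod 239).
Scan 46·218^i mod 239 for i = 0, 1, …:
  i=0: 46   i=1: 229   i=2: 210   i=3: 131
  i=4: 117   i=5: 172   i=6: 212
Match at i=6, j=5: x = 6·16 + 5 = 101.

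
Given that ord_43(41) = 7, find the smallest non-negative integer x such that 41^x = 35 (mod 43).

3

Successive powers of 41 modulo 43:
  41^0=1  41^1=41  41^2=4  41^3=35
So 41^3 ≡ 35 (mod 43), giving x = 3.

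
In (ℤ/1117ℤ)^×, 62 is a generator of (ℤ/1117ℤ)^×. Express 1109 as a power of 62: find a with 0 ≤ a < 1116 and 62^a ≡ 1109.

Baby-step giant-step with m = ceil(sqrt(1116)) = 34.
Baby table (62^j mod 1117 for j=0..33):
  0:1  1:62  2:493  3:407  4:660  5:708  6:333  7:540
  8:1087  9:374  10:848  11:77  12:306  13:1100  14:63  15:555
  16:900  17:1067  18:251  19:1041  20:873  21:510  22:344  23:105
  24:925  25:383  26:289  27:46  28:618  29:338  30:850  31:201
  32:175  33:797
Giant step factor: 62^(-34) ≡ 21 (mod 1117).
Scan 1109·21^i mod 1117 for i = 0, 1, …:
  i=0: 1109   i=1: 949   i=2: 940   i=3: 751
  i=4: 133   i=5: 559   i=6: 569   i=7: 779
  i=8: 721   i=9: 620     …   i=23: 71
  i=24: 374
Match at i=24, j=9: a = 24·34 + 9 = 825.

825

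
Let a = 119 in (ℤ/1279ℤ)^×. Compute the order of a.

71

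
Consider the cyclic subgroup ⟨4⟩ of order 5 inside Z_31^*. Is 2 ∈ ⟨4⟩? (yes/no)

yes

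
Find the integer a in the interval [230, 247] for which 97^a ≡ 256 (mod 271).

242

Compute 97^230 mod 271 = 83, then multiply by 97 repeatedly:
  97^230=83  97^231=192  97^232=196  97^233=42  97^234=9
  97^235=60  97^236=129  97^237=47  97^238=223  97^239=222
  97^240=125  97^241=201  97^242=256
Found 256 at exponent 242.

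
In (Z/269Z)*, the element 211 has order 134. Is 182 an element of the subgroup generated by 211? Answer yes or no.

yes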